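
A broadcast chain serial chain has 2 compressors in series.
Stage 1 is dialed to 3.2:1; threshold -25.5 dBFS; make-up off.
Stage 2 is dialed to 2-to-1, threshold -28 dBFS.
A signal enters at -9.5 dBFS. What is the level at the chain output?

Stage 1: 16 dB above -25.5 dBFS, reduced 3.2:1 to 5 dB above → -20.5 dBFS.
Stage 2: 7.5 dB above -28 dBFS, reduced 2:1 to 3.75 dB above → -24.25 dBFS.

-24.25 dBFS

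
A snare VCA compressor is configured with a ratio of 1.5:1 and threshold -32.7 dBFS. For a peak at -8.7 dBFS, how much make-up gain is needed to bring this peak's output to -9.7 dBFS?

7 dB

Overshoot 24 dB → 24/1.5 = 16 dB after compression, so the compressed level is -32.7 + 16 = -16.7 dBFS.
Make-up = target − compressed = -9.7 − (-16.7) = 7 dB.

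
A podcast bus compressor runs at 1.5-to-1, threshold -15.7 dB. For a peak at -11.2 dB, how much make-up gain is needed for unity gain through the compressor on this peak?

1.5 dB

Overshoot 4.5 dB → 4.5/1.5 = 3 dB after compression, so the compressed level is -15.7 + 3 = -12.7 dB.
Make-up = target − compressed = -11.2 − (-12.7) = 1.5 dB.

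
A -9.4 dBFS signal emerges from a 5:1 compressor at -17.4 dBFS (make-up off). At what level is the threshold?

-19.4 dBFS

Gain reduction = -9.4 − (-17.4) = 8 dB; output overshoot = GR / (R − 1) = 8 / 4 = 2 dB.
Threshold = output − output overshoot = -17.4 − 2 = -19.4 dBFS.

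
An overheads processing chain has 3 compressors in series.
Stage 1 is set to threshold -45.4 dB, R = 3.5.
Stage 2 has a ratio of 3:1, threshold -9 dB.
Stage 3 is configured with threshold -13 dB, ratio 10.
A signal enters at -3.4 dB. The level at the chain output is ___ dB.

-33.4 dB

Stage 1: overshoot 42 dB → 42/3.5 = 12 dB → -33.4 dB.
Stage 2: -33.4 dB ≤ -9 dB, so stage 2 doesn't engage; output -33.4 dB.
Stage 3: -33.4 dB ≤ -13 dB, so stage 3 doesn't engage; output -33.4 dB.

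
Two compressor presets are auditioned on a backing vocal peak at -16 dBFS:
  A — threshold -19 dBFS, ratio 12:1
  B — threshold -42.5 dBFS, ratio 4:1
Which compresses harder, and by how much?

A: GR = 3 − 3/12 = 2.75 dB.
B: GR = 26.5 − 26.5/4 = 19.875 dB.
B reduces 17.125 dB more.

B, by 17.125 dB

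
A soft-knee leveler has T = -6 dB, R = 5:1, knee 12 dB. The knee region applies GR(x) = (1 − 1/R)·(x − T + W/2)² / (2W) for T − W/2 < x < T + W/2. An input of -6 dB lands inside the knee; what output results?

x − T + W/2 = -6 − (-6) + 6 = 6.
GR = (1 − 1/5) × 6² / 24 = 0.8 × 36 / 24 = 1.2 dB.
Output = -6 − 1.2 = -7.2 dB.

-7.2 dB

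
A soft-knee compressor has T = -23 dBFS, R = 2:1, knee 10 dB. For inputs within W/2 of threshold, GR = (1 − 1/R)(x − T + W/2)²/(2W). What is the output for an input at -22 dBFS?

x − T + W/2 = -22 − (-23) + 5 = 6.
GR = (1 − 1/2) × 6² / 20 = 0.5 × 36 / 20 = 0.9 dB.
Output = -22 − 0.9 = -22.9 dBFS.

-22.9 dBFS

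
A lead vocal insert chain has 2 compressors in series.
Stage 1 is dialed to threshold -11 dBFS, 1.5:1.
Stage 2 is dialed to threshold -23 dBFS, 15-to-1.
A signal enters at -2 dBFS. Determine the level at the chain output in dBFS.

-21.8 dBFS

Stage 1: -2 dBFS is 9 dB over -11 dBFS; at 1.5:1 that becomes 6 dB over, giving -5 dBFS.
Stage 2: -5 dBFS is 18 dB over -23 dBFS; at 15:1 that becomes 1.2 dB over, giving -21.8 dBFS.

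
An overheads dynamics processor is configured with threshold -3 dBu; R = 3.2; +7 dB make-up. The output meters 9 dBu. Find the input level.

13 dBu

Before make-up, the level was 9 − 7 = 2 dBu.
That's 5 dB above the -3 dBu threshold.
Undo the ratio: input overshoot = 5 × 3.2 = 16 dB, giving input = 13 dBu.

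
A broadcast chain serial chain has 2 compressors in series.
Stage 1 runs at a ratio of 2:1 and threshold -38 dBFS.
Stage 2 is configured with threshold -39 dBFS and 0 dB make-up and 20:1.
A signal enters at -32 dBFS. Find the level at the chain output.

Stage 1: 6 dB above -38 dBFS, reduced 2:1 to 3 dB above → -35 dBFS.
Stage 2: -35 dBFS is 4 dB over -39 dBFS; at 20:1 that becomes 0.2 dB over, giving -38.8 dBFS.

-38.8 dBFS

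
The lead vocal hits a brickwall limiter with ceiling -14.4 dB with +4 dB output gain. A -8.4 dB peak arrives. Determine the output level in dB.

A brickwall limiter is an ∞:1 compressor: any input above the ceiling is clamped to -14.4 dB.
Output gain then adds 4 dB: -14.4 + 4 = -10.4 dB.

-10.4 dB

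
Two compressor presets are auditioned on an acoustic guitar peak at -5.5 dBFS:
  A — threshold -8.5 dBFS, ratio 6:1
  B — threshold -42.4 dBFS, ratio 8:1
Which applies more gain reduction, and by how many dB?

B, by 29.7875 dB

A: 3 dB over, compressed to 0.5 dB over, so 2.5 dB of GR.
B: 36.9 dB over, compressed to 4.6125 dB over, so 32.2875 dB of GR.
B applies 29.7875 dB more gain reduction.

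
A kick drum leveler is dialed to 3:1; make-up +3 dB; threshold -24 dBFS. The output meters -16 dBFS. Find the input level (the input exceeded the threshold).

-9 dBFS

Remove make-up: -16 − 3 = -19 dBFS.
That's 5 dB above the -24 dBFS threshold.
Input overshoot = R × output overshoot = 15 dB → input = -24 + 15 = -9 dBFS.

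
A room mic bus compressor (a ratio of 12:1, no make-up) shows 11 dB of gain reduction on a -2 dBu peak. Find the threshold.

-14 dBu

Gain reduction = -2 − (-13) = 11 dB; output overshoot = GR / (R − 1) = 11 / 11 = 1 dB.
Threshold = output − output overshoot = -13 − 1 = -14 dBu.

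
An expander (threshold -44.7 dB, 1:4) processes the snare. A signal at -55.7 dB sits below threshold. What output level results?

Below threshold, a 1:4 expander applies gain = (4−1)×(T − x) of attenuation.
(4−1) × 11 = 33 dB, so output = -55.7 − 33 = -88.7 dB.

-88.7 dB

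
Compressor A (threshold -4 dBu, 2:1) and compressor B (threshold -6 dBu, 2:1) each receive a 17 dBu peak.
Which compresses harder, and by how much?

B, by 1 dB

A: GR = 21 − 21/2 = 10.5 dB.
B: GR = 23 − 23/2 = 11.5 dB.
B reduces 1 dB more.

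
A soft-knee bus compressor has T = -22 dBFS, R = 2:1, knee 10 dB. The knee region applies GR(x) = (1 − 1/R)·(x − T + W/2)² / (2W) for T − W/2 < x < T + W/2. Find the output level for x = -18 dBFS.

-20.025 dBFS

x − T + W/2 = -18 − (-22) + 5 = 9.
GR = (1 − 1/2) × 9² / 20 = 0.5 × 81 / 20 = 2.025 dB.
Output = -18 − 2.025 = -20.025 dBFS.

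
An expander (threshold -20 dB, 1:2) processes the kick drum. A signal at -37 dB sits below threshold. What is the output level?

Undershoot = (-20) − (-37) = 17 dB.
At 1:2, that expands to 34 dB under threshold.
Output = -20 − 34 = -54 dB.

-54 dB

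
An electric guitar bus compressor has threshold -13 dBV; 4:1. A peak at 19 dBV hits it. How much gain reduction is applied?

24 dB

19 dBV exceeds the threshold by 32 dB.
After 4:1 compression the overshoot becomes 32/4 = 8 dB.
GR = overshoot in − overshoot out = 32 − 8 = 24 dB.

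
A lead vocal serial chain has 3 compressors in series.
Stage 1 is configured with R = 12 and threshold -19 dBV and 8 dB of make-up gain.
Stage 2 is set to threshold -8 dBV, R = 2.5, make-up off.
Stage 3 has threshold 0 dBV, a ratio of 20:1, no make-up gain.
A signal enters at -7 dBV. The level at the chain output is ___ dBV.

-10 dBV

Stage 1: -7 dBV is 12 dB over -19 dBV; at 12:1 that becomes 1 dB over, giving -18 dBV; +8 dB make-up → -10 dBV.
Stage 2: below threshold (-10 ≤ -8); passes unchanged; output -10 dBV.
Stage 3: below threshold (-10 ≤ 0); passes unchanged; output -10 dBV.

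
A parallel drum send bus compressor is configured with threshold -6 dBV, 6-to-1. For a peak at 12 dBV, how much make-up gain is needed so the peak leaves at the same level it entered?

15 dB

The peak compresses to -6 + 18/6 = -3 dBV.
To reach 12 dBV requires 12 − (-3) = 15 dB of make-up.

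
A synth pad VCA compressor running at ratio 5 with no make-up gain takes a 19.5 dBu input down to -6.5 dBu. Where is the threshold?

-13 dBu

Gain reduction = 19.5 − (-6.5) = 26 dB; output overshoot = GR / (R − 1) = 26 / 4 = 6.5 dB.
Threshold = output − output overshoot = -6.5 − 6.5 = -13 dBu.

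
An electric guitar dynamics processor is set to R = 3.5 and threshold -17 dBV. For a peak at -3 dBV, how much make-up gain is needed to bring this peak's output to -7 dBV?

6 dB

Without make-up, output = threshold + overshoot/3.5 = -17 + 4 = -13 dBV.
Gap to target: 6 dB.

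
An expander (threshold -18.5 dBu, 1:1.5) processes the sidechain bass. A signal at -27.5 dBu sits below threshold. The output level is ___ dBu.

Below threshold, a 1:1.5 expander applies gain = (1.5−1)×(T − x) of attenuation.
(1.5−1) × 9 = 4.5 dB, so output = -27.5 − 4.5 = -32 dBu.

-32 dBu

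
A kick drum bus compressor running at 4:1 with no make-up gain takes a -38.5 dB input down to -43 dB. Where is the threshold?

-44.5 dB

Gain reduction = -38.5 − (-43) = 4.5 dB; output overshoot = GR / (R − 1) = 4.5 / 3 = 1.5 dB.
Threshold = output − output overshoot = -43 − 1.5 = -44.5 dB.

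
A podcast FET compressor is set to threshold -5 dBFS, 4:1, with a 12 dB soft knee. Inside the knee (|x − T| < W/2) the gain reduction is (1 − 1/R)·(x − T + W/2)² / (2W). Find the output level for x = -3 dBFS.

x − T + W/2 = -3 − (-5) + 6 = 8.
GR = (1 − 1/4) × 8² / 24 = 0.75 × 64 / 24 = 2 dB.
Output = -3 − 2 = -5 dBFS.

-5 dBFS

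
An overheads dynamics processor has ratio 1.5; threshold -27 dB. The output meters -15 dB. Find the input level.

The compressed level sits -15 − (-27) = 12 dB over threshold.
Before 1.5:1 compression the overshoot was 12 × 1.5 = 18 dB, so input = -27 + 18 = -9 dB.

-9 dB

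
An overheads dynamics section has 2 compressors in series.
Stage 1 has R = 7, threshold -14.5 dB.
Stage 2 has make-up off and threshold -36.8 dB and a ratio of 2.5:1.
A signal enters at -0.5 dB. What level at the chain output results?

Stage 1: overshoot 14 dB → 14/7 = 2 dB → -12.5 dB.
Stage 2: -12.5 dB is 24.3 dB over -36.8 dB; at 2.5:1 that becomes 9.72 dB over, giving -27.08 dB.

-27.08 dB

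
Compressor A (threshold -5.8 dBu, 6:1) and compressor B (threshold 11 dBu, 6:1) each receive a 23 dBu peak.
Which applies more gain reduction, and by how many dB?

A, by 14 dB

A: GR = 28.8 − 28.8/6 = 24 dB.
B: GR = 12 − 12/6 = 10 dB.
A reduces 14 dB more.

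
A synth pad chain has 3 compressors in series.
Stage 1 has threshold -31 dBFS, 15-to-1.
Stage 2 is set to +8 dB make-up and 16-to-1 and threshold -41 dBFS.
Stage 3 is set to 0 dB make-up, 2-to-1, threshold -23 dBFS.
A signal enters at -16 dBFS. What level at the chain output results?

-32.3125 dBFS

Stage 1: -16 dBFS is 15 dB over -31 dBFS; at 15:1 that becomes 1 dB over, giving -30 dBFS.
Stage 2: 11 dB above -41 dBFS, reduced 16:1 to 0.6875 dB above → -40.3125 dBFS; +8 dB make-up → -32.3125 dBFS.
Stage 3: -32.3125 dBFS is at or below the -23 dBFS threshold — no compression; output -32.3125 dBFS.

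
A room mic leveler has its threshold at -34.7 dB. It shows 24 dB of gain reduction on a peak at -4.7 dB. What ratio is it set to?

Input overshoot = -4.7 − (-34.7) = 30 dB.
Output overshoot = 30 − 24 = 6 dB.
Ratio = input overshoot / output overshoot = 30 / 6 = 5.

5:1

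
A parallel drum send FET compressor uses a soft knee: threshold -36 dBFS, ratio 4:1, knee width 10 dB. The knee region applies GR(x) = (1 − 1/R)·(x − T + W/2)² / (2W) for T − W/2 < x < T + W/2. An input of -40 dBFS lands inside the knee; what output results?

x − T + W/2 = -40 − (-36) + 5 = 1.
GR = (1 − 1/4) × 1² / 20 = 0.75 × 1 / 20 = 0.0375 dB.
Output = -40 − 0.0375 = -40.0375 dBFS.

-40.0375 dBFS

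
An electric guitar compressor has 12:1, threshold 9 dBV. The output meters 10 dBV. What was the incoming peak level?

21 dBV

Post-compression overshoot = 10 − 9 = 1 dB.
Undo the ratio: input overshoot = 1 × 12 = 12 dB, giving input = 21 dBV.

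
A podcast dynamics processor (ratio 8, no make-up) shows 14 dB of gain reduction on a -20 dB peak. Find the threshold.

-36 dB

Input is 16 dB above T (since output overshoot × R = input overshoot: (-34 − T)·8 = -20 − T gives T = -36 dB).
Check: -36 + (-20 − (-36))/8 = -36 + 2 = -34 dB. ✓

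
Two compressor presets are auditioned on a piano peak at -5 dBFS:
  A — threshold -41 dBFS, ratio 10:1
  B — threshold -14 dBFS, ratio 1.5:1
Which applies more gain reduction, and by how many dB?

A: overshoot 36 dB → output overshoot 3.6 dB → GR 32.4 dB.
B: overshoot 9 dB → output overshoot 6 dB → GR 3 dB.
Difference: 29.4 dB in favour of A.

A, by 29.4 dB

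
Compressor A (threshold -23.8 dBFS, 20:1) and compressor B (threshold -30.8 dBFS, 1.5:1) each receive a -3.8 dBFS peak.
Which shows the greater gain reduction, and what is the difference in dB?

A, by 10 dB

A: GR = 20 − 20/20 = 19 dB.
B: GR = 27 − 27/1.5 = 9 dB.
A reduces 10 dB more.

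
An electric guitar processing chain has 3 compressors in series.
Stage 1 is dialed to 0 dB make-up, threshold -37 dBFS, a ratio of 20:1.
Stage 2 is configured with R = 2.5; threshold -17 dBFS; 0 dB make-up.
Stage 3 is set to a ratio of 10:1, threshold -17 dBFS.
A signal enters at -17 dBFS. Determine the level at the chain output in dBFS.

Stage 1: -17 dBFS is 20 dB over -37 dBFS; at 20:1 that becomes 1 dB over, giving -36 dBFS.
Stage 2: -36 dBFS is at or below the -17 dBFS threshold — no compression; output -36 dBFS.
Stage 3: below threshold (-36 ≤ -17); passes unchanged; output -36 dBFS.

-36 dBFS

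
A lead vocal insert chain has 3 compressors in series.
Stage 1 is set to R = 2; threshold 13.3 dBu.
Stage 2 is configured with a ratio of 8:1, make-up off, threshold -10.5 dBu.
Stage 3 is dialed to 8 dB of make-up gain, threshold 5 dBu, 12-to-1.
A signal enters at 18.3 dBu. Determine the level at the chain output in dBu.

Stage 1: overshoot 5 dB → 5/2 = 2.5 dB → 15.8 dBu.
Stage 2: 15.8 dBu is 26.3 dB over -10.5 dBu; at 8:1 that becomes 3.2875 dB over, giving -7.2125 dBu.
Stage 3: below threshold (-7.2125 ≤ 5); passes unchanged; make-up brings it to 0.7875 dBu.

0.7875 dBu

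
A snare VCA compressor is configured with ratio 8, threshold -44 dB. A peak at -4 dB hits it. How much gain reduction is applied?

The signal is 40 dB above threshold.
A 8:1 ratio leaves 5 dB of that excess.
Gain reduction = 40 − 5 = 35 dB.

35 dB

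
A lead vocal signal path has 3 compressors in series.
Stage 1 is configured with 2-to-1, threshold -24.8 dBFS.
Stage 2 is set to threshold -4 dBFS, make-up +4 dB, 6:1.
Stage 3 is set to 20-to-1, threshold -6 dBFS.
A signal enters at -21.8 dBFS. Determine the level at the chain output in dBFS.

-19.3 dBFS

Stage 1: overshoot 3 dB → 3/2 = 1.5 dB → -23.3 dBFS.
Stage 2: -23.3 dBFS ≤ -4 dBFS, so stage 2 doesn't engage; make-up brings it to -19.3 dBFS.
Stage 3: -19.3 dBFS ≤ -6 dBFS, so stage 3 doesn't engage; output -19.3 dBFS.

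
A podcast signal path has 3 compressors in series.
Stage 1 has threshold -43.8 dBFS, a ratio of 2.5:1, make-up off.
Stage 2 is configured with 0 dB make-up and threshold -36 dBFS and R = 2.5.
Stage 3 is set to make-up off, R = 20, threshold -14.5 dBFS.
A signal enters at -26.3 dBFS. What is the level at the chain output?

Stage 1: -26.3 dBFS is 17.5 dB over -43.8 dBFS; at 2.5:1 that becomes 7 dB over, giving -36.8 dBFS.
Stage 2: -36.8 dBFS ≤ -36 dBFS, so stage 2 doesn't engage; output -36.8 dBFS.
Stage 3: -36.8 dBFS ≤ -14.5 dBFS, so stage 3 doesn't engage; output -36.8 dBFS.

-36.8 dBFS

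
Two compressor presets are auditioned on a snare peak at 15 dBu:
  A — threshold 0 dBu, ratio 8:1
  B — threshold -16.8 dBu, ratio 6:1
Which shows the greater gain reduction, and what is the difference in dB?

A: 15 dB over, compressed to 1.875 dB over, so 13.125 dB of GR.
B: 31.8 dB over, compressed to 5.3 dB over, so 26.5 dB of GR.
B reduces 13.375 dB more.

B, by 13.375 dB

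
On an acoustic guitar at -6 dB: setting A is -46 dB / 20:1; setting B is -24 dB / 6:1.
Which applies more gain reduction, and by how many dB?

A: 40 dB over, compressed to 2 dB over, so 38 dB of GR.
B: 18 dB over, compressed to 3 dB over, so 15 dB of GR.
A applies 23 dB more gain reduction.

A, by 23 dB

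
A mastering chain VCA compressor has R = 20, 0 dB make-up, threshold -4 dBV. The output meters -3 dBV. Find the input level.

16 dBV

Post-compression overshoot = -3 − (-4) = 1 dB.
Input overshoot = R × output overshoot = 20 dB → input = -4 + 20 = 16 dBV.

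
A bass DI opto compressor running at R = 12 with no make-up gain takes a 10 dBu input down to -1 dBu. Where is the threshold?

-2 dBu

Let T be the threshold. Output overshoot = (input overshoot)/R, so -1 − T = (10 − T)/12.
12·(-1 − T) = 10 − T → 11·T = -12 − 10 = -22.
T = -22/11 = -2 dBu.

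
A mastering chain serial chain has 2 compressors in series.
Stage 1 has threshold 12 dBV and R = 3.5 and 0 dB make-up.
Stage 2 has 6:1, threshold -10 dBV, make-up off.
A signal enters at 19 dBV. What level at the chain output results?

Stage 1: 7 dB above 12 dBV, reduced 3.5:1 to 2 dB above → 14 dBV.
Stage 2: overshoot 24 dB → 24/6 = 4 dB → -6 dBV.

-6 dBV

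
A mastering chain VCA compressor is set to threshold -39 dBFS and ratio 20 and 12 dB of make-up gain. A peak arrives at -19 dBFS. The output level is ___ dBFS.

The input is 20 dB above the -39 dBFS threshold.
The 20 dB excess becomes 1 dB after 20:1 reduction.
So the level is -39 + 1 = -38 dBFS; make-up adds 12 dB, giving -26 dBFS.

-26 dBFS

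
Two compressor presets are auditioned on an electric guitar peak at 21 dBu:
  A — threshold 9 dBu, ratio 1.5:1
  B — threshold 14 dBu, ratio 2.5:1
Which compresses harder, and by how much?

B, by 0.2 dB

A: 12 dB over, compressed to 8 dB over, so 4 dB of GR.
B: 7 dB over, compressed to 2.8 dB over, so 4.2 dB of GR.
Difference: 0.2 dB in favour of B.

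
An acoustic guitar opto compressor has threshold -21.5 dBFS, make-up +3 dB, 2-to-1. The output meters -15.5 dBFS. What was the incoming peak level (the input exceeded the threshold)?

-15.5 dBFS

Before make-up, the level was -15.5 − 3 = -18.5 dBFS.
Post-compression overshoot = -18.5 − (-21.5) = 3 dB.
Input overshoot = R × output overshoot = 6 dB → input = -21.5 + 6 = -15.5 dBFS.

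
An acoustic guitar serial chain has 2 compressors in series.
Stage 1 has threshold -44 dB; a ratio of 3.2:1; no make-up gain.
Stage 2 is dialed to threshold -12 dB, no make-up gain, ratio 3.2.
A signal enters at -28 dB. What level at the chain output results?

Stage 1: 16 dB above -44 dB, reduced 3.2:1 to 5 dB above → -39 dB.
Stage 2: -39 dB ≤ -12 dB, so stage 2 doesn't engage; output -39 dB.

-39 dB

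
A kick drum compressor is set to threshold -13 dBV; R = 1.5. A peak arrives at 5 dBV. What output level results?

-1 dBV

The input is 18 dB above the -13 dBV threshold.
1.5:1 compression reduces that to 18/1.5 = 12 dB over.
So the level is -13 + 12 = -1 dBV.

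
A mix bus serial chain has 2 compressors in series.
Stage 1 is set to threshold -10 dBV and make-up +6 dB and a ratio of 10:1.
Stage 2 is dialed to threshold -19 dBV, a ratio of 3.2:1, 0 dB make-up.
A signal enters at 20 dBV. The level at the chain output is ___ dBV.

-13.375 dBV

Stage 1: 20 dBV is 30 dB over -10 dBV; at 10:1 that becomes 3 dB over, giving -7 dBV; +6 dB make-up → -1 dBV.
Stage 2: overshoot 18 dB → 18/3.2 = 5.625 dB → -13.375 dBV.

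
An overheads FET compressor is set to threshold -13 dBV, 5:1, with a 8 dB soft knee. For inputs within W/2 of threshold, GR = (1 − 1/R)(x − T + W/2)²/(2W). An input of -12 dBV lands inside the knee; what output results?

-13.25 dBV

x − T + W/2 = -12 − (-13) + 4 = 5.
GR = (1 − 1/5) × 5² / 16 = 0.8 × 25 / 16 = 1.25 dB.
Output = -12 − 1.25 = -13.25 dBV.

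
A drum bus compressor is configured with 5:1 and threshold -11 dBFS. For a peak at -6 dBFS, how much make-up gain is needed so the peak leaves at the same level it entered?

4 dB

The peak compresses to -11 + 5/5 = -10 dBFS.
To reach -6 dBFS requires -6 − (-10) = 4 dB of make-up.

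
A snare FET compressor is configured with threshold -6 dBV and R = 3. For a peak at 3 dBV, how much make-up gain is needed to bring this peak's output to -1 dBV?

2 dB

Overshoot 9 dB → 9/3 = 3 dB after compression, so the compressed level is -6 + 3 = -3 dBV.
Make-up = target − compressed = -1 − (-3) = 2 dB.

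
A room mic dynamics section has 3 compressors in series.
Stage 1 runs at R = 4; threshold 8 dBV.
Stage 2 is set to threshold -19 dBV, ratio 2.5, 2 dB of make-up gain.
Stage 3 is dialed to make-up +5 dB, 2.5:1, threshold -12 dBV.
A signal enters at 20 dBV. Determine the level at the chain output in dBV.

-4.2 dBV

Stage 1: 20 dBV is 12 dB over 8 dBV; at 4:1 that becomes 3 dB over, giving 11 dBV.
Stage 2: 30 dB above -19 dBV, reduced 2.5:1 to 12 dB above → -7 dBV; +2 dB make-up → -5 dBV.
Stage 3: 7 dB above -12 dBV, reduced 2.5:1 to 2.8 dB above → -9.2 dBV; +5 dB make-up → -4.2 dBV.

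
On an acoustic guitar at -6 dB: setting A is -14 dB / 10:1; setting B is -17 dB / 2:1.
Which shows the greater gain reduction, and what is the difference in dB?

A: 8 dB over, compressed to 0.8 dB over, so 7.2 dB of GR.
B: 11 dB over, compressed to 5.5 dB over, so 5.5 dB of GR.
Difference: 1.7 dB in favour of A.

A, by 1.7 dB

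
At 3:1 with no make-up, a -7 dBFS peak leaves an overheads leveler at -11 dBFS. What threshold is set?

Gain reduction = -7 − (-11) = 4 dB; output overshoot = GR / (R − 1) = 4 / 2 = 2 dB.
Threshold = output − output overshoot = -11 − 2 = -13 dBFS.

-13 dBFS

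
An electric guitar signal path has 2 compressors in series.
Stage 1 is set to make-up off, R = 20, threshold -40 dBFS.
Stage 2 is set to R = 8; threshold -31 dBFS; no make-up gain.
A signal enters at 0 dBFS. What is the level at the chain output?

Stage 1: 40 dB above -40 dBFS, reduced 20:1 to 2 dB above → -38 dBFS.
Stage 2: -38 dBFS is at or below the -31 dBFS threshold — no compression; output -38 dBFS.

-38 dBFS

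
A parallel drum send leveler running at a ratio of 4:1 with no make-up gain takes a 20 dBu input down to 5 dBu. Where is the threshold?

0 dBu

Input is 20 dB above T (since output overshoot × R = input overshoot: (5 − T)·4 = 20 − T gives T = 0 dBu).
Check: 0 + (20 − 0)/4 = 0 + 5 = 5 dBu. ✓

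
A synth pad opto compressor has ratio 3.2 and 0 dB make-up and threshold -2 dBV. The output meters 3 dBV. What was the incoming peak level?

That's 5 dB above the -2 dBV threshold.
Undo the ratio: input overshoot = 5 × 3.2 = 16 dB, giving input = 14 dBV.

14 dBV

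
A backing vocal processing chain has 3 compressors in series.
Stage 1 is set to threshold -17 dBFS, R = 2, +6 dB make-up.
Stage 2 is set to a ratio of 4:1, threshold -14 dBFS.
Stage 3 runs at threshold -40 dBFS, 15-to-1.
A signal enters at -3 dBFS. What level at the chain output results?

-38.1 dBFS

Stage 1: 14 dB above -17 dBFS, reduced 2:1 to 7 dB above → -10 dBFS; +6 dB make-up → -4 dBFS.
Stage 2: -4 dBFS is 10 dB over -14 dBFS; at 4:1 that becomes 2.5 dB over, giving -11.5 dBFS.
Stage 3: -11.5 dBFS is 28.5 dB over -40 dBFS; at 15:1 that becomes 1.9 dB over, giving -38.1 dBFS.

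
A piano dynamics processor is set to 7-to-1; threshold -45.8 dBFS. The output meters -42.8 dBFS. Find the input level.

The compressed level sits -42.8 − (-45.8) = 3 dB over threshold.
Input overshoot = R × output overshoot = 21 dB → input = -45.8 + 21 = -24.8 dBFS.

-24.8 dBFS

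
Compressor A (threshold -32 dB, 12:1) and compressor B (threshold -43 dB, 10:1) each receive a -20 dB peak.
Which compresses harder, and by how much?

A: overshoot 12 dB → output overshoot 1 dB → GR 11 dB.
B: overshoot 23 dB → output overshoot 2.3 dB → GR 20.7 dB.
B applies 9.7 dB more gain reduction.

B, by 9.7 dB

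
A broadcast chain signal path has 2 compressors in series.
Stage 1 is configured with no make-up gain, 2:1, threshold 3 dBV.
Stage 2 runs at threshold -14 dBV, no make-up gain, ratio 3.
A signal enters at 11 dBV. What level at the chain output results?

Stage 1: 8 dB above 3 dBV, reduced 2:1 to 4 dB above → 7 dBV.
Stage 2: 7 dBV is 21 dB over -14 dBV; at 3:1 that becomes 7 dB over, giving -7 dBV.

-7 dBV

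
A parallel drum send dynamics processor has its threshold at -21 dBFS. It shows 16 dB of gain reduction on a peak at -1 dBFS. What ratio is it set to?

Input overshoot = -1 − (-21) = 20 dB.
Output overshoot = 20 − 16 = 4 dB.
Ratio = input overshoot / output overshoot = 20 / 4 = 5.

5:1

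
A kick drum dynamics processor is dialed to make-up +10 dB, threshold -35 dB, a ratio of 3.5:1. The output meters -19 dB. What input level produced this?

Stripping the +10 dB make-up gives -29 dB at the gain stage.
Post-compression overshoot = -29 − (-35) = 6 dB.
Undo the ratio: input overshoot = 6 × 3.5 = 21 dB, giving input = -14 dB.

-14 dB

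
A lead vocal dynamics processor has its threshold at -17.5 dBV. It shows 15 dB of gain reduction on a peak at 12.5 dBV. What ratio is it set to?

2:1

Input overshoot = 12.5 − (-17.5) = 30 dB.
Output overshoot = 30 − 15 = 15 dB.
Ratio = input overshoot / output overshoot = 30 / 15 = 2.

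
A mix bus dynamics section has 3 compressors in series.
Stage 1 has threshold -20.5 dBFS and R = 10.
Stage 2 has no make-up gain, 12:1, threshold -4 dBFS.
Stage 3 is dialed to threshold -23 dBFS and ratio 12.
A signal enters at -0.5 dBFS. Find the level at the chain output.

Stage 1: -0.5 dBFS is 20 dB over -20.5 dBFS; at 10:1 that becomes 2 dB over, giving -18.5 dBFS.
Stage 2: below threshold (-18.5 ≤ -4); passes unchanged; output -18.5 dBFS.
Stage 3: -18.5 dBFS is 4.5 dB over -23 dBFS; at 12:1 that becomes 0.375 dB over, giving -22.625 dBFS.

-22.625 dBFS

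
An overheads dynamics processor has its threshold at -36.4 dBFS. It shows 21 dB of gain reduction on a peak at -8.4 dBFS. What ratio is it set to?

Input overshoot = -8.4 − (-36.4) = 28 dB.
Output overshoot = 28 − 21 = 7 dB.
Ratio = input overshoot / output overshoot = 28 / 7 = 4.

4:1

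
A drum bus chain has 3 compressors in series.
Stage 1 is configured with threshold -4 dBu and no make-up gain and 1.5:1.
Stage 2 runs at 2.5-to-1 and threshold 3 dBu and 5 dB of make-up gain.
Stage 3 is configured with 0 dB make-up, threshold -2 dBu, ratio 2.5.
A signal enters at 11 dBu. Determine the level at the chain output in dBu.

2.48 dBu

Stage 1: 15 dB above -4 dBu, reduced 1.5:1 to 10 dB above → 6 dBu.
Stage 2: 6 dBu is 3 dB over 3 dBu; at 2.5:1 that becomes 1.2 dB over, giving 4.2 dBu; +5 dB make-up → 9.2 dBu.
Stage 3: 11.2 dB above -2 dBu, reduced 2.5:1 to 4.48 dB above → 2.48 dBu.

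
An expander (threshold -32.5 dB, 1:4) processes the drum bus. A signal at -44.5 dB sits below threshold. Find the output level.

Below threshold, a 1:4 expander applies gain = (4−1)×(T − x) of attenuation.
(4−1) × 12 = 36 dB, so output = -44.5 − 36 = -80.5 dB.

-80.5 dB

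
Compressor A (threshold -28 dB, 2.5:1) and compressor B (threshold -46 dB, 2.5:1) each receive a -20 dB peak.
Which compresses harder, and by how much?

A: 8 dB over, compressed to 3.2 dB over, so 4.8 dB of GR.
B: 26 dB over, compressed to 10.4 dB over, so 15.6 dB of GR.
B reduces 10.8 dB more.

B, by 10.8 dB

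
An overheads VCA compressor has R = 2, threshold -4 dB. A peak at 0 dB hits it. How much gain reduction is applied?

The signal is 4 dB above threshold.
At 2:1, output sits 4/2 = 2 dB above threshold.
So the signal is attenuated by 4 − 2 = 2 dB.

2 dB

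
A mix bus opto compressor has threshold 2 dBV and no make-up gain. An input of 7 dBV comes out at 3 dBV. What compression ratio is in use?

Input overshoot = 7 − 2 = 5 dB; output overshoot = 3 − 2 = 1 dB.
Ratio = 5 / 1 = 5.

5:1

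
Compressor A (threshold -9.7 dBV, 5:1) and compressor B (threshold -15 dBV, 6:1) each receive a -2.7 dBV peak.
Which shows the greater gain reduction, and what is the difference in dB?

B, by 4.65 dB

A: 7 dB over, compressed to 1.4 dB over, so 5.6 dB of GR.
B: 12.3 dB over, compressed to 2.05 dB over, so 10.25 dB of GR.
B reduces 4.65 dB more.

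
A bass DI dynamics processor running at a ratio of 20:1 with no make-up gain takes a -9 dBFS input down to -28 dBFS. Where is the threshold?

Input is 20 dB above T (since output overshoot × R = input overshoot: (-28 − T)·20 = -9 − T gives T = -29 dBFS).
Check: -29 + (-9 − (-29))/20 = -29 + 1 = -28 dBFS. ✓

-29 dBFS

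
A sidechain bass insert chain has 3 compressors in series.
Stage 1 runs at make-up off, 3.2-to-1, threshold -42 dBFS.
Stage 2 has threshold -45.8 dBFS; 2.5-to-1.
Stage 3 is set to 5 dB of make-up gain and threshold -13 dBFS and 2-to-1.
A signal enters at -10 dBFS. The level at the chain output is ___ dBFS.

-35.28 dBFS

Stage 1: -10 dBFS is 32 dB over -42 dBFS; at 3.2:1 that becomes 10 dB over, giving -32 dBFS.
Stage 2: 13.8 dB above -45.8 dBFS, reduced 2.5:1 to 5.52 dB above → -40.28 dBFS.
Stage 3: -40.28 dBFS ≤ -13 dBFS, so stage 3 doesn't engage; make-up brings it to -35.28 dBFS.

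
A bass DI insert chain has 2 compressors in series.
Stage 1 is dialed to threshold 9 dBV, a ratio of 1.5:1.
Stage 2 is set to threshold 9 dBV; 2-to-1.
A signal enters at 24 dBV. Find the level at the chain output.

14 dBV

Stage 1: overshoot 15 dB → 15/1.5 = 10 dB → 19 dBV.
Stage 2: overshoot 10 dB → 10/2 = 5 dB → 14 dBV.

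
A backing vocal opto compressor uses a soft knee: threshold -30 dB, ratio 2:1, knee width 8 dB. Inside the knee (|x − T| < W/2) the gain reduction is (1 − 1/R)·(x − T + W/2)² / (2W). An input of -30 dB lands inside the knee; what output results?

x − T + W/2 = -30 − (-30) + 4 = 4.
GR = (1 − 1/2) × 4² / 16 = 0.5 × 16 / 16 = 0.5 dB.
Output = -30 − 0.5 = -30.5 dB.

-30.5 dB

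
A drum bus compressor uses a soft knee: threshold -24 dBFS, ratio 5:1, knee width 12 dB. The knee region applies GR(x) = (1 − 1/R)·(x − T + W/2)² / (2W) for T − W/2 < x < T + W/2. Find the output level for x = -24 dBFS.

x − T + W/2 = -24 − (-24) + 6 = 6.
GR = (1 − 1/5) × 6² / 24 = 0.8 × 36 / 24 = 1.2 dB.
Output = -24 − 1.2 = -25.2 dBFS.

-25.2 dBFS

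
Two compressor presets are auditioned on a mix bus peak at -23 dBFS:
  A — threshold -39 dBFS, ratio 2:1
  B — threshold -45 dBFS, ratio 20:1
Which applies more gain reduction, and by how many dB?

A: overshoot 16 dB → output overshoot 8 dB → GR 8 dB.
B: overshoot 22 dB → output overshoot 1.1 dB → GR 20.9 dB.
Difference: 12.9 dB in favour of B.

B, by 12.9 dB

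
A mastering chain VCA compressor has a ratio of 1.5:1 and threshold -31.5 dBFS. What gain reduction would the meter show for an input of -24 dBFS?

-24 dBFS exceeds the threshold by 7.5 dB.
A 1.5:1 ratio leaves 5 dB of that excess.
GR = overshoot in − overshoot out = 7.5 − 5 = 2.5 dB.

2.5 dB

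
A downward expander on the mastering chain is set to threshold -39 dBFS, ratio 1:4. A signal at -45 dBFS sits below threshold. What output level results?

-63 dBFS

Below threshold, a 1:4 expander applies gain = (4−1)×(T − x) of attenuation.
(4−1) × 6 = 18 dB, so output = -45 − 18 = -63 dBFS.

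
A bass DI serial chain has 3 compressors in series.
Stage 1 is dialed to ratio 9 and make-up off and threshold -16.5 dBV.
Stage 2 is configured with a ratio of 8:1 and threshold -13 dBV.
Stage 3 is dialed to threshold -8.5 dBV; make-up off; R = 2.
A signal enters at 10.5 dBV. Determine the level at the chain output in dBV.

Stage 1: 10.5 dBV is 27 dB over -16.5 dBV; at 9:1 that becomes 3 dB over, giving -13.5 dBV.
Stage 2: -13.5 dBV is at or below the -13 dBV threshold — no compression; output -13.5 dBV.
Stage 3: below threshold (-13.5 ≤ -8.5); passes unchanged; output -13.5 dBV.

-13.5 dBV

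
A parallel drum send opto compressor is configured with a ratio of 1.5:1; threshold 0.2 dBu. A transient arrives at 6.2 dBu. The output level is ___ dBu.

6.2 dBu sits 6 dB over threshold.
The 6 dB excess becomes 4 dB after 1.5:1 reduction.
That puts the output at 4.2 dBu.

4.2 dBu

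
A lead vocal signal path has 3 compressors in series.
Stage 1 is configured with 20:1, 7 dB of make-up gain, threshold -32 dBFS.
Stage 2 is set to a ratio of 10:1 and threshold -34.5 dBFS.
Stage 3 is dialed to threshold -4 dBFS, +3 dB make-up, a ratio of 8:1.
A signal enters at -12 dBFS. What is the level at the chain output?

Stage 1: -12 dBFS is 20 dB over -32 dBFS; at 20:1 that becomes 1 dB over, giving -31 dBFS; +7 dB make-up → -24 dBFS.
Stage 2: 10.5 dB above -34.5 dBFS, reduced 10:1 to 1.05 dB above → -33.45 dBFS.
Stage 3: -33.45 dBFS is at or below the -4 dBFS threshold — no compression; make-up brings it to -30.45 dBFS.

-30.45 dBFS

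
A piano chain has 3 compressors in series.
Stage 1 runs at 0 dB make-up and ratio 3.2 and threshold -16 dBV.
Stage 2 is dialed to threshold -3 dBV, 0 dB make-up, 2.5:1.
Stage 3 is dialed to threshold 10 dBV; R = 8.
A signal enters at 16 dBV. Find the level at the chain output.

Stage 1: 16 dBV is 32 dB over -16 dBV; at 3.2:1 that becomes 10 dB over, giving -6 dBV.
Stage 2: below threshold (-6 ≤ -3); passes unchanged; output -6 dBV.
Stage 3: below threshold (-6 ≤ 10); passes unchanged; output -6 dBV.

-6 dBV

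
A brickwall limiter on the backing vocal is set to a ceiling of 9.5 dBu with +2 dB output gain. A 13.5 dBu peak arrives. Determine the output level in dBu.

A brickwall limiter is an ∞:1 compressor: any input above the ceiling is clamped to 9.5 dBu.
Output gain then adds 2 dB: 9.5 + 2 = 11.5 dBu.

11.5 dBu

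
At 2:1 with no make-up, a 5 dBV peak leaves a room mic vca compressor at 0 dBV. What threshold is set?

Gain reduction = 5 − 0 = 5 dB; output overshoot = GR / (R − 1) = 5 / 1 = 5 dB.
Threshold = output − output overshoot = 0 − 5 = -5 dBV.

-5 dBV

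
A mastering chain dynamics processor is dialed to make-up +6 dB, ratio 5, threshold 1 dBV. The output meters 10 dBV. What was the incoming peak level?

Stripping the +6 dB make-up gives 4 dBV at the gain stage.
Post-compression overshoot = 4 − 1 = 3 dB.
Before 5:1 compression the overshoot was 3 × 5 = 15 dB, so input = 1 + 15 = 16 dBV.

16 dBV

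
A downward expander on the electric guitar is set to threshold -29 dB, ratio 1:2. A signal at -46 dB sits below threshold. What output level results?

-63 dB

The input is 17 dB below the -29 dB threshold.
A 1:2 expander multiplies undershoot by 2: 17 × 2 = 34 dB below threshold.
Output = -29 − 34 = -63 dB.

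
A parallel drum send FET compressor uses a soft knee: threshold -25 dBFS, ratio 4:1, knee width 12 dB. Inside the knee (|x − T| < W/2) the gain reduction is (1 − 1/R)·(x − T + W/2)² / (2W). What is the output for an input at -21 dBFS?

-24.125 dBFS

x − T + W/2 = -21 − (-25) + 6 = 10.
GR = (1 − 1/4) × 10² / 24 = 0.75 × 100 / 24 = 3.125 dB.
Output = -21 − 3.125 = -24.125 dBFS.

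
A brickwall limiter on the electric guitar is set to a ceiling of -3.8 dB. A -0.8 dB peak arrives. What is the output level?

The limiter clamps the peak to its -3.8 dB ceiling.

-3.8 dB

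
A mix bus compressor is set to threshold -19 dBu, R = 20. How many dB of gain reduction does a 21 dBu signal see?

38 dB

The signal is 40 dB above threshold.
At 20:1, output sits 40/20 = 2 dB above threshold.
So the signal is attenuated by 40 − 2 = 38 dB.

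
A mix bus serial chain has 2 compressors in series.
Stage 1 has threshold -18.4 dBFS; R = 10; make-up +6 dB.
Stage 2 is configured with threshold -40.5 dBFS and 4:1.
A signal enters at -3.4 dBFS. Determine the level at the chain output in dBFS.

Stage 1: -3.4 dBFS is 15 dB over -18.4 dBFS; at 10:1 that becomes 1.5 dB over, giving -16.9 dBFS; +6 dB make-up → -10.9 dBFS.
Stage 2: overshoot 29.6 dB → 29.6/4 = 7.4 dB → -33.1 dBFS.

-33.1 dBFS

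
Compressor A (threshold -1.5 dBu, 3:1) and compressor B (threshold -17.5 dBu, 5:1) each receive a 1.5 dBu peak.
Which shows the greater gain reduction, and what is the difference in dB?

A: GR = 3 − 3/3 = 2 dB.
B: GR = 19 − 19/5 = 15.2 dB.
B applies 13.2 dB more gain reduction.

B, by 13.2 dB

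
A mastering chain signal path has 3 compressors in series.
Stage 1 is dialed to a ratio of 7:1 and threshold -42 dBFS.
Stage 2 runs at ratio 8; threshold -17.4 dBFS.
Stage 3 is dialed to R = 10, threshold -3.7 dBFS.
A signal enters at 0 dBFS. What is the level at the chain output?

-36 dBFS

Stage 1: overshoot 42 dB → 42/7 = 6 dB → -36 dBFS.
Stage 2: -36 dBFS ≤ -17.4 dBFS, so stage 2 doesn't engage; output -36 dBFS.
Stage 3: below threshold (-36 ≤ -3.7); passes unchanged; output -36 dBFS.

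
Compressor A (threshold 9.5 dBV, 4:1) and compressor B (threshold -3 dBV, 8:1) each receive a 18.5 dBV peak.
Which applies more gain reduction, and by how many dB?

A: 9 dB over, compressed to 2.25 dB over, so 6.75 dB of GR.
B: 21.5 dB over, compressed to 2.6875 dB over, so 18.8125 dB of GR.
B reduces 12.0625 dB more.

B, by 12.0625 dB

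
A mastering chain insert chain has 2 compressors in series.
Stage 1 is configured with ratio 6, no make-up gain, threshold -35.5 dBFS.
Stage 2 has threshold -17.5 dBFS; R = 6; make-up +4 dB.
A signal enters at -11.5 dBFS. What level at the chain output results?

-27.5 dBFS

Stage 1: overshoot 24 dB → 24/6 = 4 dB → -31.5 dBFS.
Stage 2: -31.5 dBFS is at or below the -17.5 dBFS threshold — no compression; make-up brings it to -27.5 dBFS.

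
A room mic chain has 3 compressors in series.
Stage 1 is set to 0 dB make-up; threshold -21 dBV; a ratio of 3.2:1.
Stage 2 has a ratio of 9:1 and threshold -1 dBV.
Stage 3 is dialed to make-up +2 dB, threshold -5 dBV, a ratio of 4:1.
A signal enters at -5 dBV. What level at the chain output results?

Stage 1: overshoot 16 dB → 16/3.2 = 5 dB → -16 dBV.
Stage 2: -16 dBV is at or below the -1 dBV threshold — no compression; output -16 dBV.
Stage 3: -16 dBV is at or below the -5 dBV threshold — no compression; make-up brings it to -14 dBV.

-14 dBV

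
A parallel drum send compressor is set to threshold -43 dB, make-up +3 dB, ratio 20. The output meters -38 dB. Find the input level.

Remove make-up: -38 − 3 = -41 dB.
That's 2 dB above the -43 dB threshold.
Undo the ratio: input overshoot = 2 × 20 = 40 dB, giving input = -3 dB.

-3 dB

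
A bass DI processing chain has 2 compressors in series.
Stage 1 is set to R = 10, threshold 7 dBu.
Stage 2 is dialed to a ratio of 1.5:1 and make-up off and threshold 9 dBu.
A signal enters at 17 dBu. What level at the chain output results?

8 dBu

Stage 1: overshoot 10 dB → 10/10 = 1 dB → 8 dBu.
Stage 2: 8 dBu is at or below the 9 dBu threshold — no compression; output 8 dBu.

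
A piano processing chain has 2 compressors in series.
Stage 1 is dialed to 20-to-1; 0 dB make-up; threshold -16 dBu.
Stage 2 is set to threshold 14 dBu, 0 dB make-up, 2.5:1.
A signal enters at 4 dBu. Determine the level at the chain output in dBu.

Stage 1: 4 dBu is 20 dB over -16 dBu; at 20:1 that becomes 1 dB over, giving -15 dBu.
Stage 2: -15 dBu is at or below the 14 dBu threshold — no compression; output -15 dBu.

-15 dBu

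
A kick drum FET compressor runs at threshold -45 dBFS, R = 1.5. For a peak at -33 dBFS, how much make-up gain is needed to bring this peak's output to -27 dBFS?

10 dB

Without make-up, output = threshold + overshoot/1.5 = -45 + 8 = -37 dBFS.
Gap to target: 10 dB.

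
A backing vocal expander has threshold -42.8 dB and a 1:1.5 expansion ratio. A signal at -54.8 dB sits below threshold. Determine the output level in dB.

-60.8 dB

Undershoot = (-42.8) − (-54.8) = 12 dB.
At 1:1.5, that expands to 18 dB under threshold.
Output = -42.8 − 18 = -60.8 dB.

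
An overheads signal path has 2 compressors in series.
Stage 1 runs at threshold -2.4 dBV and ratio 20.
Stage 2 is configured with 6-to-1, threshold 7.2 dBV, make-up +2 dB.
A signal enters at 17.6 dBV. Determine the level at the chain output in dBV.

0.6 dBV

Stage 1: 20 dB above -2.4 dBV, reduced 20:1 to 1 dB above → -1.4 dBV.
Stage 2: -1.4 dBV is at or below the 7.2 dBV threshold — no compression; make-up brings it to 0.6 dBV.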